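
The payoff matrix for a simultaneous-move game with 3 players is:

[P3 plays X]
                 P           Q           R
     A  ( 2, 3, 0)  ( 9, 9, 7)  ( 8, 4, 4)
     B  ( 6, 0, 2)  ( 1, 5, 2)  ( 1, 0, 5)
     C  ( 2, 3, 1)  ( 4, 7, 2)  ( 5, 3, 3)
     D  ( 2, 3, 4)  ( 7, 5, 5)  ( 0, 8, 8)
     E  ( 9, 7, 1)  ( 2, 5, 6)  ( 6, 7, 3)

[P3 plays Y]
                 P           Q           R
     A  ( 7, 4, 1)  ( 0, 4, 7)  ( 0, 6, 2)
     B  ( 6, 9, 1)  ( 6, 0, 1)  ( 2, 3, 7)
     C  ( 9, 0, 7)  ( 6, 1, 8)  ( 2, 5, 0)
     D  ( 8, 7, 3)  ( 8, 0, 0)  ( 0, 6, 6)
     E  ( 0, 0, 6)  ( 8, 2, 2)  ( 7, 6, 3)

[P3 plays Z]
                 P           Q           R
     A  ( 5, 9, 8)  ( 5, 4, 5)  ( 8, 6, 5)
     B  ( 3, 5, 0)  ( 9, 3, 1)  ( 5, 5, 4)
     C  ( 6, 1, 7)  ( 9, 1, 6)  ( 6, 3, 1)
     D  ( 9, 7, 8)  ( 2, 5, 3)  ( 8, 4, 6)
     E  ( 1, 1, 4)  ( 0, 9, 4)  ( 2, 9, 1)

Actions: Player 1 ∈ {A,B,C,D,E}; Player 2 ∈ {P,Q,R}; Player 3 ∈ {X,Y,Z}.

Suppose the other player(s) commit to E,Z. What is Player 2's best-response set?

u_2(P vs E,Z) = 1
u_2(Q vs E,Z) = 9
u_2(R vs E,Z) = 9
max payoff 9 at {Q,R}

BR_2 = {Q,R}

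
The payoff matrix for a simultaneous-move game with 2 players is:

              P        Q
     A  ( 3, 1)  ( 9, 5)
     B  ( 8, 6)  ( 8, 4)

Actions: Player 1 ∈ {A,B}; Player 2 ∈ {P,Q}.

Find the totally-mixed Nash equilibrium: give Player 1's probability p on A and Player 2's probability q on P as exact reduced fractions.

P1 mixes 1/3 on A; P2 mixes 1/6 on P

P1 indiff ⇒ q·3+(1-q)·9 = q·8+(1-q)·8 ⇒ q(-5) = (1-q)(-1) ⇒ q = 1/6
P2 indiff ⇒ p·1+(1-p)·6 = p·5+(1-p)·4 ⇒ p(-4) = (1-p)(-2) ⇒ p = 1/3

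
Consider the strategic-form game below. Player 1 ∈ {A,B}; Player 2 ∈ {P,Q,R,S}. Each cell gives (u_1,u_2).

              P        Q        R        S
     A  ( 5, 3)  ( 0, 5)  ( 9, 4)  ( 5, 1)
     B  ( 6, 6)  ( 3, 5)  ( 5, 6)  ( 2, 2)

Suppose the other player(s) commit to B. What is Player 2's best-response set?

u_2(P vs B) = 6
u_2(Q vs B) = 5
u_2(R vs B) = 6
u_2(S vs B) = 2
max payoff 6 at {P,R}

BR_2 = {P,R}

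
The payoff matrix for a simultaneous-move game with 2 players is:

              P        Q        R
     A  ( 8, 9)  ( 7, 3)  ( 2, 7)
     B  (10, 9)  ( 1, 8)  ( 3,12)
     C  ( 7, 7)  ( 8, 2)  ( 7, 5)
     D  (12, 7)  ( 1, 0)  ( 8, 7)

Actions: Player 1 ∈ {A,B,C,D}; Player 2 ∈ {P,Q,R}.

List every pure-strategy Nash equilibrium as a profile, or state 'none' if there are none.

PSNE = {(D,P), (D,R)}

(A,P): not NE [P1→D gives 12>8]
(A,Q): not NE [P1→C gives 8>7; P2→P gives 9>3]
(A,R): not NE [P1→D gives 8>2; P2→P gives 9>7]
(B,P): not NE [P1→D gives 12>10; P2→R gives 12>9]
(B,Q): not NE [P1→C gives 8>1; P2→R gives 12>8]
(B,R): not NE [P1→D gives 8>3]
(C,P): not NE [P1→D gives 12>7]
(C,Q): not NE [P2→P gives 7>2]
(C,R): not NE [P1→D gives 8>7; P2→P gives 7>5]
(D,P): NE
(D,Q): not NE [P1→C gives 8>1; P2→R gives 7>0]
(D,R): NE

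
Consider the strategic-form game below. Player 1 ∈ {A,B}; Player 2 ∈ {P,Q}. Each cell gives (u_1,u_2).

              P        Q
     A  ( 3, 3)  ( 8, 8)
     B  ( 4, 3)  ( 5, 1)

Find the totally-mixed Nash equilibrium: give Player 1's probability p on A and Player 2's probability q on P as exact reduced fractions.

P1 indiff ⇒ q·3+(1-q)·8 = q·4+(1-q)·5 ⇒ q(-1) = (1-q)(-3) ⇒ q = 3/4
P2 indiff ⇒ p·3+(1-p)·3 = p·8+(1-p)·1 ⇒ p(-5) = (1-p)(-2) ⇒ p = 2/7

p=2/7, q=3/4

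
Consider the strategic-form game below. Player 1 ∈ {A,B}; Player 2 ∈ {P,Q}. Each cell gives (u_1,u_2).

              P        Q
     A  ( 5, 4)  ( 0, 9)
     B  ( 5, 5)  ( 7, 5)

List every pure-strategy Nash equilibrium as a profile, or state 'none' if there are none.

Nash profiles: (B,P), (B,Q)

(A,P): not NE [P2→Q gives 9>4]
(A,Q): not NE [P1→B gives 7>0]
(B,P): NE
(B,Q): NE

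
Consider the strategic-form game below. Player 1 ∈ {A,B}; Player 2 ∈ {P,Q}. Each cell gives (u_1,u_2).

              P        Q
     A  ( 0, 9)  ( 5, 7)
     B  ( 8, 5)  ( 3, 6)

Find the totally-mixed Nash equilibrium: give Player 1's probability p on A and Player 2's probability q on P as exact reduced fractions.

P1 indiff ⇒ q·0+(1-q)·5 = q·8+(1-q)·3 ⇒ q(-8) = (1-q)(-2) ⇒ q = 1/5
P2 indiff ⇒ p·9+(1-p)·5 = p·7+(1-p)·6 ⇒ p(2) = (1-p)(1) ⇒ p = 1/3

(p,q) = (1/3, 1/5)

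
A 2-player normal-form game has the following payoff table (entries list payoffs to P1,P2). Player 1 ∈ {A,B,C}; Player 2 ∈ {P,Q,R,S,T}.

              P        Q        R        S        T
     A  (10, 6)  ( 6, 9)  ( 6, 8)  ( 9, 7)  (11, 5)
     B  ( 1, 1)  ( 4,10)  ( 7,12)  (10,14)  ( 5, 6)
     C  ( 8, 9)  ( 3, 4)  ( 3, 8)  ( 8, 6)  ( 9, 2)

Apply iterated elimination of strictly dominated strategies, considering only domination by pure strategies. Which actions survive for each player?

P1 drop C (A beats it: P:10>8 Q:6>3 R:6>3 S:9>8 T:11>9)
P2 drop P (Q beats it: A:9>6 B:10>1)
P2 drop T (Q beats it: A:9>5 B:10>6)
P1→{A,B} P2→{Q,R,S}

Remaining: P1:{A,B} P2:{Q,R,S}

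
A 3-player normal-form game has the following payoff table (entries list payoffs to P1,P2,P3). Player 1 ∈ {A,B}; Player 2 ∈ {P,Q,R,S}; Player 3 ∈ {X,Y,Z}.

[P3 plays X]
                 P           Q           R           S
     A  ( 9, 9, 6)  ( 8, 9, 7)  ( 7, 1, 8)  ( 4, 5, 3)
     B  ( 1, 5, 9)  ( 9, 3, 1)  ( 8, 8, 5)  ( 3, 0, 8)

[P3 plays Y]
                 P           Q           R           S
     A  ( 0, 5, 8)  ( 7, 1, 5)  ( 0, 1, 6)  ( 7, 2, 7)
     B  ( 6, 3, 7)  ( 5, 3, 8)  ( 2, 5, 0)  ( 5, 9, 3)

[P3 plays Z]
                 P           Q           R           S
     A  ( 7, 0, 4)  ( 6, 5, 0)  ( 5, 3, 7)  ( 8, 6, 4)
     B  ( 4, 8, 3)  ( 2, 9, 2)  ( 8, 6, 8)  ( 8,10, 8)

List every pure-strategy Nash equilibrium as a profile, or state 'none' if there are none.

Nash profiles: (B,S,Z)

(A,P,X): not NE [P3→Y gives 8>6]
(A,P,Y): not NE [P1→B gives 6>0]
(A,P,Z): not NE [P2→S gives 6>0; P3→Y gives 8>4]
(A,Q,X): not NE [P1→B gives 9>8]
(A,Q,Y): not NE [P2→P gives 5>1; P3→X gives 7>5]
(A,Q,Z): not NE [P2→S gives 6>5; P3→X gives 7>0]
(A,R,X): not NE [P1→B gives 8>7; P2→Q gives 9>1]
(A,R,Y): not NE [P1→B gives 2>0; P2→P gives 5>1; P3→X gives 8>6]
(A,R,Z): not NE [P1→B gives 8>5; P2→S gives 6>3; P3→X gives 8>7]
(A,S,X): not NE [P2→Q gives 9>5; P3→Y gives 7>3]
(A,S,Y): not NE [P2→P gives 5>2]
(A,S,Z): not NE [P3→Y gives 7>4]
(B,P,X): not NE [P1→A gives 9>1; P2→R gives 8>5]
(B,P,Y): not NE [P2→S gives 9>3; P3→X gives 9>7]
(B,P,Z): not NE [P1→A gives 7>4; P2→S gives 10>8; P3→X gives 9>3]
(B,Q,X): not NE [P2→R gives 8>3; P3→Y gives 8>1]
(B,Q,Y): not NE [P1→A gives 7>5; P2→S gives 9>3]
(B,Q,Z): not NE [P1→A gives 6>2; P2→S gives 10>9; P3→Y gives 8>2]
(B,R,X): not NE [P3→Z gives 8>5]
(B,R,Y): not NE [P2→S gives 9>5; P3→Z gives 8>0]
(B,R,Z): not NE [P2→S gives 10>6]
(B,S,X): not NE [P1→A gives 4>3; P2→R gives 8>0]
(B,S,Y): not NE [P1→A gives 7>5; P3→Z gives 8>3]
(B,S,Z): NE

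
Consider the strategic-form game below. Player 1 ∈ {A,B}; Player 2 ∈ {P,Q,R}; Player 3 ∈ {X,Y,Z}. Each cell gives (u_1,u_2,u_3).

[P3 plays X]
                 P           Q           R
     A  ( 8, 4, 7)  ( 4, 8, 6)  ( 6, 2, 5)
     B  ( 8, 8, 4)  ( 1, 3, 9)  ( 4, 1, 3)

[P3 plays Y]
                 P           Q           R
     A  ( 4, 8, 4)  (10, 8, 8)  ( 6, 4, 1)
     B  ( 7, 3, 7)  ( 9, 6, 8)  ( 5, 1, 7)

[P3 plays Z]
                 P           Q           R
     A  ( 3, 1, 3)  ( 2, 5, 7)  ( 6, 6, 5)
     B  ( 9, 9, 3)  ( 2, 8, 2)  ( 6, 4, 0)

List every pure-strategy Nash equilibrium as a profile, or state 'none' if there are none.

(A,P,X): not NE [P2→Q gives 8>4]
(A,P,Y): not NE [P1→B gives 7>4; P3→X gives 7>4]
(A,P,Z): not NE [P1→B gives 9>3; P2→R gives 6>1; P3→X gives 7>3]
(A,Q,X): not NE [P3→Y gives 8>6]
(A,Q,Y): NE
(A,Q,Z): not NE [P2→R gives 6>5; P3→Y gives 8>7]
(A,R,X): not NE [P2→Q gives 8>2]
(A,R,Y): not NE [P2→Q gives 8>4; P3→Z gives 5>1]
(A,R,Z): NE
(B,P,X): not NE [P3→Y gives 7>4]
(B,P,Y): not NE [P2→Q gives 6>3]
(B,P,Z): not NE [P3→Y gives 7>3]
(B,Q,X): not NE [P1→A gives 4>1; P2→P gives 8>3]
(B,Q,Y): not NE [P1→A gives 10>9; P3→X gives 9>8]
(B,Q,Z): not NE [P2→P gives 9>8; P3→X gives 9>2]
(B,R,X): not NE [P1→A gives 6>4; P2→P gives 8>1; P3→Y gives 7>3]
(B,R,Y): not NE [P1→A gives 6>5; P2→Q gives 6>1]
(B,R,Z): not NE [P2→P gives 9>4; P3→Y gives 7>0]

NE set: (A,Q,Y), (A,R,Z)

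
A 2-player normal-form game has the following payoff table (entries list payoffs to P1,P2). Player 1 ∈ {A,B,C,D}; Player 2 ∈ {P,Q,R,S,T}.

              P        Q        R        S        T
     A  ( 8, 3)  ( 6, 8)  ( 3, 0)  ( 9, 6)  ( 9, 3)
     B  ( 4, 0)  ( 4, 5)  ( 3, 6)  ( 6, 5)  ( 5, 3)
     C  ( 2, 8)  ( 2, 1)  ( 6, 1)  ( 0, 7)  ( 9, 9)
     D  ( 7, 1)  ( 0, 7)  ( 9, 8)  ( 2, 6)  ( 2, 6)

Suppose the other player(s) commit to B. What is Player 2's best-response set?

u_2(P vs B) = 0
u_2(Q vs B) = 5
u_2(R vs B) = 6
u_2(S vs B) = 5
u_2(T vs B) = 3
max payoff 6 at {R}

argmax u_2 = {R}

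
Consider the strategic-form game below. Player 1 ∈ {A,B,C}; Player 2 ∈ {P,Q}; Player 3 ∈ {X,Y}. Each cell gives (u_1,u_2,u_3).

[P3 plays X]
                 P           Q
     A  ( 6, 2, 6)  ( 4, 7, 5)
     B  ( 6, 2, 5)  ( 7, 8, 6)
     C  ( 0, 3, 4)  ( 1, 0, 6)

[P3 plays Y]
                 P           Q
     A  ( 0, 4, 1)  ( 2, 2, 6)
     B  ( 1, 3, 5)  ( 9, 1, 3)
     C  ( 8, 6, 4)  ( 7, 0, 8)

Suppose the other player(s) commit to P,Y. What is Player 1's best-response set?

P1 best: {C}

u_1(A vs P,Y) = 0
u_1(B vs P,Y) = 1
u_1(C vs P,Y) = 8
max payoff 8 at {C}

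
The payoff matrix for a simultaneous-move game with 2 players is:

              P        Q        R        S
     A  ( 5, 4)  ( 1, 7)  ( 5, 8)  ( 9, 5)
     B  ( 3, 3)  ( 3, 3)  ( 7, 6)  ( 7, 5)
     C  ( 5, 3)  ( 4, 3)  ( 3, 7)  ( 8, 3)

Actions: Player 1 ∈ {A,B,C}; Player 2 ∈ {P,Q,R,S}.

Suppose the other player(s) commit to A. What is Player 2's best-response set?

u_2(P vs A) = 4
u_2(Q vs A) = 7
u_2(R vs A) = 8
u_2(S vs A) = 5
max payoff 8 at {R}

BR_2 = {R}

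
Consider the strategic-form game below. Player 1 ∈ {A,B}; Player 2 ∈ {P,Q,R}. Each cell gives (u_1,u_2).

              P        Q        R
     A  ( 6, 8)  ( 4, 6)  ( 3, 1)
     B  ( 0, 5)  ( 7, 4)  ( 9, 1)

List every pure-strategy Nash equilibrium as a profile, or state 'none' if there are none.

(A,P): NE
(A,Q): not NE [P1→B gives 7>4; P2→P gives 8>6]
(A,R): not NE [P1→B gives 9>3; P2→P gives 8>1]
(B,P): not NE [P1→A gives 6>0]
(B,Q): not NE [P2→P gives 5>4]
(B,R): not NE [P2→P gives 5>1]

PSNE = {(A,P)}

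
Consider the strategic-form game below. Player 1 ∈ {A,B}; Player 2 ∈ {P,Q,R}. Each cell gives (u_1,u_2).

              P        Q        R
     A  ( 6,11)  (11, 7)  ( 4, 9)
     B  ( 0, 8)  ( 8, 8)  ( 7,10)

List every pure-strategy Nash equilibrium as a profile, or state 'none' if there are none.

NE set: (A,P), (B,R)

(A,P): NE
(A,Q): not NE [P2→P gives 11>7]
(A,R): not NE [P1→B gives 7>4; P2→P gives 11>9]
(B,P): not NE [P1→A gives 6>0; P2→R gives 10>8]
(B,Q): not NE [P1→A gives 11>8; P2→R gives 10>8]
(B,R): NE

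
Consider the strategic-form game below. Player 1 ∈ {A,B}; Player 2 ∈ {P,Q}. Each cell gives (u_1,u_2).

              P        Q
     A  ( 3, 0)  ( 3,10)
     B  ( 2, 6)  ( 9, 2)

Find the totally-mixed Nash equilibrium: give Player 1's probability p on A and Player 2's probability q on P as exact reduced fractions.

P1 indiff ⇒ q·3+(1-q)·3 = q·2+(1-q)·9 ⇒ q(1) = (1-q)(6) ⇒ q = 6/7
P2 indiff ⇒ p·0+(1-p)·6 = p·10+(1-p)·2 ⇒ p(-10) = (1-p)(-4) ⇒ p = 2/7

(p,q) = (2/7, 6/7)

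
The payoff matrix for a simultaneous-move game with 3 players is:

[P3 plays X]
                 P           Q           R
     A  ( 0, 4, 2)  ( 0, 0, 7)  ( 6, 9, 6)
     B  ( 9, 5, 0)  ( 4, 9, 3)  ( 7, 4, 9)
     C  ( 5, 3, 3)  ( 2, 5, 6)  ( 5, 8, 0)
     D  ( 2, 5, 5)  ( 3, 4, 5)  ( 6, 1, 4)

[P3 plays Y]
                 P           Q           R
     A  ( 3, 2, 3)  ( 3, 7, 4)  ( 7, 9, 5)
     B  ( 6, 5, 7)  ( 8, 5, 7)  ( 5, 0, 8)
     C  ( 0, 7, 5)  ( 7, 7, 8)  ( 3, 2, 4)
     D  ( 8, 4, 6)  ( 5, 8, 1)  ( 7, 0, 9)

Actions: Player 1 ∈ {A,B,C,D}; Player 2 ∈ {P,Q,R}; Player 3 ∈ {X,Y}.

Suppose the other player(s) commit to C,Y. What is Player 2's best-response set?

BR_2 = {P,Q}

u_2(P vs C,Y) = 7
u_2(Q vs C,Y) = 7
u_2(R vs C,Y) = 2
max payoff 7 at {P,Q}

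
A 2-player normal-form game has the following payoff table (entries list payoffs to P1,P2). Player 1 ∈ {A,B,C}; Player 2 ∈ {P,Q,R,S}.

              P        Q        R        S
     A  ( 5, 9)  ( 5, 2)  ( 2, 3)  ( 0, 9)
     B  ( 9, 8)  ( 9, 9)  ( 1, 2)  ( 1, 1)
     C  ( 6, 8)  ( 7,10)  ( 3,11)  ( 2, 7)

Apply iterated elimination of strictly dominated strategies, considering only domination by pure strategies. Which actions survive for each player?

P1 drop A (C beats it: P:6>5 Q:7>5 R:3>2 S:2>0)
P2 drop P (Q beats it: B:9>8 C:10>8)
P2 drop S (Q beats it: B:9>1 C:10>7)
P1→{B,C} P2→{Q,R}

Remaining: P1:{B,C} P2:{Q,R}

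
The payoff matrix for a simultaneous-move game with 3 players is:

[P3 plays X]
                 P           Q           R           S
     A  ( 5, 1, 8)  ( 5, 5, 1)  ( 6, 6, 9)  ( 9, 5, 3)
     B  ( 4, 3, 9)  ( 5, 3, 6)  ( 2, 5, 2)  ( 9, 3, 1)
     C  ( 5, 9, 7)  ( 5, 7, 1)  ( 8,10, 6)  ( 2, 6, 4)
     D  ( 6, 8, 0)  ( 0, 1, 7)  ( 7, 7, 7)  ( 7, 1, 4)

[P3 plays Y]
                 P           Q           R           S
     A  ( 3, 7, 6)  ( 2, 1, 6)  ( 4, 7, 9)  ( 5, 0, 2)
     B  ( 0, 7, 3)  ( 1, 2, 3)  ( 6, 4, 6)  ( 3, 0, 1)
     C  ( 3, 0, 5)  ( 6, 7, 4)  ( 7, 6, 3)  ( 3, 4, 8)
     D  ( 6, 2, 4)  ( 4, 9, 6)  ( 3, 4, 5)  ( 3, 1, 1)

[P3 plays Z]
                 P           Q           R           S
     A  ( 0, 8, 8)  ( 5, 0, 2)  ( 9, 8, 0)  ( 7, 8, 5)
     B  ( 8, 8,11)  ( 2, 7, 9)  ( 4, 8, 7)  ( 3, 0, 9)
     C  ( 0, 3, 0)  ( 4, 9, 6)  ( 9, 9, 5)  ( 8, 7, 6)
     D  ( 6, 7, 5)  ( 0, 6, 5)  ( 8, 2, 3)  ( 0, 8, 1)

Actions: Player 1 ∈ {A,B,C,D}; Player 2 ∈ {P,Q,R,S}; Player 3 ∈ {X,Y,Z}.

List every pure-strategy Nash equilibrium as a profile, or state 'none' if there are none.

NE set: (B,P,Z), (C,R,X)

(A,P,X): not NE [P1→D gives 6>5; P2→R gives 6>1]
(A,P,Y): not NE [P1→D gives 6>3; P3→Z gives 8>6]
(A,P,Z): not NE [P1→B gives 8>0]
(A,Q,X): not NE [P2→R gives 6>5; P3→Y gives 6>1]
(A,Q,Y): not NE [P1→C gives 6>2; P2→R gives 7>1]
(A,Q,Z): not NE [P2→S gives 8>0; P3→Y gives 6>2]
(A,R,X): not NE [P1→C gives 8>6]
(A,R,Y): not NE [P1→C gives 7>4]
(A,R,Z): not NE [P3→Y gives 9>0]
(A,S,X): not NE [P2→R gives 6>5; P3→Z gives 5>3]
(A,S,Y): not NE [P2→R gives 7>0; P3→Z gives 5>2]
(A,S,Z): not NE [P1→C gives 8>7]
(B,P,X): not NE [P1→D gives 6>4; P2→R gives 5>3; P3→Z gives 11>9]
(B,P,Y): not NE [P1→D gives 6>0; P3→Z gives 11>3]
(B,P,Z): NE
(B,Q,X): not NE [P2→R gives 5>3; P3→Z gives 9>6]
(B,Q,Y): not NE [P1→C gives 6>1; P2→P gives 7>2; P3→Z gives 9>3]
(B,Q,Z): not NE [P1→A gives 5>2; P2→R gives 8>7]
(B,R,X): not NE [P1→C gives 8>2; P3→Z gives 7>2]
(B,R,Y): not NE [P1→C gives 7>6; P2→P gives 7>4; P3→Z gives 7>6]
(B,R,Z): not NE [P1→C gives 9>4]
(B,S,X): not NE [P2→R gives 5>3; P3→Z gives 9>1]
(B,S,Y): not NE [P1→A gives 5>3; P2→P gives 7>0; P3→Z gives 9>1]
(B,S,Z): not NE [P1→C gives 8>3; P2→R gives 8>0]
(C,P,X): not NE [P1→D gives 6>5; P2→R gives 10>9]
(C,P,Y): not NE [P1→D gives 6>3; P2→Q gives 7>0; P3→X gives 7>5]
(C,P,Z): not NE [P1→B gives 8>0; P2→R gives 9>3; P3→X gives 7>0]
(C,Q,X): not NE [P2→R gives 10>7; P3→Z gives 6>1]
(C,Q,Y): not NE [P3→Z gives 6>4]
(C,Q,Z): not NE [P1→A gives 5>4]
(C,R,X): NE
(C,R,Y): not NE [P2→Q gives 7>6; P3→X gives 6>3]
(C,R,Z): not NE [P3→X gives 6>5]
(C,S,X): not NE [P1→B gives 9>2; P2→R gives 10>6; P3→Y gives 8>4]
(C,S,Y): not NE [P1→A gives 5>3; P2→Q gives 7>4]
(C,S,Z): not NE [P2→R gives 9>7; P3→Y gives 8>6]
(D,P,X): not NE [P3→Z gives 5>0]
(D,P,Y): not NE [P2→Q gives 9>2; P3→Z gives 5>4]
(D,P,Z): not NE [P1→B gives 8>6; P2→S gives 8>7]
(D,Q,X): not NE [P1→C gives 5>0; P2→P gives 8>1]
(D,Q,Y): not NE [P1→C gives 6>4; P3→X gives 7>6]
(D,Q,Z): not NE [P1→A gives 5>0; P2→S gives 8>6; P3→X gives 7>5]
(D,R,X): not NE [P1→C gives 8>7; P2→P gives 8>7]
(D,R,Y): not NE [P1→C gives 7>3; P2→Q gives 9>4; P3→X gives 7>5]
(D,R,Z): not NE [P1→C gives 9>8; P2→S gives 8>2; P3→X gives 7>3]
(D,S,X): not NE [P1→B gives 9>7; P2→P gives 8>1]
(D,S,Y): not NE [P1→A gives 5>3; P2→Q gives 9>1; P3→X gives 4>1]
(D,S,Z): not NE [P1→C gives 8>0; P3→X gives 4>1]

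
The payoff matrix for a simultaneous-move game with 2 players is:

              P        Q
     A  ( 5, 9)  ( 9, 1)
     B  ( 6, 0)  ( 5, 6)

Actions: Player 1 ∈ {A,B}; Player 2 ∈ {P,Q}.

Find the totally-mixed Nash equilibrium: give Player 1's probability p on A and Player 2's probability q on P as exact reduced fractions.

P1 indiff ⇒ q·5+(1-q)·9 = q·6+(1-q)·5 ⇒ q(-1) = (1-q)(-4) ⇒ q = 4/5
P2 indiff ⇒ p·9+(1-p)·0 = p·1+(1-p)·6 ⇒ p(8) = (1-p)(6) ⇒ p = 3/7

P1 mixes 3/7 on A; P2 mixes 4/5 on P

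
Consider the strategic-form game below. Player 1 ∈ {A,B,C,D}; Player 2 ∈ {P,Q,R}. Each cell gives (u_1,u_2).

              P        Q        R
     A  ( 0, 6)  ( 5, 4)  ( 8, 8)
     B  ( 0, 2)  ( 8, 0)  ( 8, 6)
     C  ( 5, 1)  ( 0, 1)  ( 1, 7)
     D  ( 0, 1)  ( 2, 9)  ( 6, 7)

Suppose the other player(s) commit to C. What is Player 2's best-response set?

u_2(P vs C) = 1
u_2(Q vs C) = 1
u_2(R vs C) = 7
max payoff 7 at {R}

BR_2 = {R}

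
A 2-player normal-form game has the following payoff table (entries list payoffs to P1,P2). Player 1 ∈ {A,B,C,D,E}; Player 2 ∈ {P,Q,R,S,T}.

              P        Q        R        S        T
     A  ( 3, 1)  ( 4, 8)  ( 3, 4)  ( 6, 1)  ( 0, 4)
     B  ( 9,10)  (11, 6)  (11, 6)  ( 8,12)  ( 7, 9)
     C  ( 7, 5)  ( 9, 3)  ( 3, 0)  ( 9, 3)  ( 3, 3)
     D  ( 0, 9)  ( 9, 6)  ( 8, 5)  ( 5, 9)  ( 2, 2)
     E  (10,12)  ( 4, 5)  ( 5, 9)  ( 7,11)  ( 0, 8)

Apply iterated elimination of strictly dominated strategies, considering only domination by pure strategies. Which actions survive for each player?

Remaining: P1:{B,C,E} P2:{P,S}

P1 drop A (B beats it: P:9>3 Q:11>4 R:11>3 S:8>6 T:7>0)
P1 drop D (B beats it: P:9>0 Q:11>9 R:11>8 S:8>5 T:7>2)
P2 drop Q (P beats it: B:10>6 C:5>3 E:12>5)
P2 drop R (P beats it: B:10>6 C:5>0 E:12>9)
P2 drop T (P beats it: B:10>9 C:5>3 E:12>8)
P1→{B,C,E} P2→{P,S}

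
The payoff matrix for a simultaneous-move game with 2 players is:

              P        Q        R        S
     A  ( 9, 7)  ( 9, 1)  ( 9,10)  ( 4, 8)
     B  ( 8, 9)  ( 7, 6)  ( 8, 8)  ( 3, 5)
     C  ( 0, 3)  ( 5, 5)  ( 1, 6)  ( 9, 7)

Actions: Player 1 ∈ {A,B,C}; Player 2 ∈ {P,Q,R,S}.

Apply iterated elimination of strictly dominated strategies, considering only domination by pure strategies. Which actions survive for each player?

P1 drop B (A beats it: P:9>8 Q:9>7 R:9>8 S:4>3)
P2 drop P (R beats it: A:10>7 C:6>3)
P2 drop Q (R beats it: A:10>1 C:6>5)
P1→{A,C} P2→{R,S}

Survivors P1:{A,C} P2:{R,S}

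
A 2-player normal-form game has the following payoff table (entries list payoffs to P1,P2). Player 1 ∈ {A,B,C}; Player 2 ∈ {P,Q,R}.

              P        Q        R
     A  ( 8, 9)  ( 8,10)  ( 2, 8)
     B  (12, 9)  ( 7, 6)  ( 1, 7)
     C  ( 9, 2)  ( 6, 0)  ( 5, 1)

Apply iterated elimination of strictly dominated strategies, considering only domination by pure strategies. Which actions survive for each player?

Survivors P1:{A,B} P2:{P,Q}

P2 drop R (P beats it: A:9>8 B:9>7 C:2>1)
P1 drop C (B beats it: P:12>9 Q:7>6)
P1→{A,B} P2→{P,Q}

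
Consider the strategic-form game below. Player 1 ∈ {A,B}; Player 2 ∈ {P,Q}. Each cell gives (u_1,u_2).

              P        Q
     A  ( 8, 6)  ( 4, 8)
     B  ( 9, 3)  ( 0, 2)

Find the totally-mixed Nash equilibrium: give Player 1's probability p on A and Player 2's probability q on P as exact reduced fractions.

P1 indiff ⇒ q·8+(1-q)·4 = q·9+(1-q)·0 ⇒ q(-1) = (1-q)(-4) ⇒ q = 4/5
P2 indiff ⇒ p·6+(1-p)·3 = p·8+(1-p)·2 ⇒ p(-2) = (1-p)(-1) ⇒ p = 1/3

(p,q) = (1/3, 4/5)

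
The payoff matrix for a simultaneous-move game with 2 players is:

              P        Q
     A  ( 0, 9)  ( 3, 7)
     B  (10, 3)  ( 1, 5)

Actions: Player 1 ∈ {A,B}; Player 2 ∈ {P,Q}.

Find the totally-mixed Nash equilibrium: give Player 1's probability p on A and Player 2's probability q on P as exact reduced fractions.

P1 indiff ⇒ q·0+(1-q)·3 = q·10+(1-q)·1 ⇒ q(-10) = (1-q)(-2) ⇒ q = 1/6
P2 indiff ⇒ p·9+(1-p)·3 = p·7+(1-p)·5 ⇒ p(2) = (1-p)(2) ⇒ p = 1/2

(p,q) = (1/2, 1/6)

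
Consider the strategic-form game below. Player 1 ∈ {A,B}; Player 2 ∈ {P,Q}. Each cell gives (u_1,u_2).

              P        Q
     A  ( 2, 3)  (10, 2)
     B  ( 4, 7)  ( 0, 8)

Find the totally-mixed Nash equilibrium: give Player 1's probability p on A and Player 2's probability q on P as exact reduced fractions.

P1 indiff ⇒ q·2+(1-q)·10 = q·4+(1-q)·0 ⇒ q(-2) = (1-q)(-10) ⇒ q = 5/6
P2 indiff ⇒ p·3+(1-p)·7 = p·2+(1-p)·8 ⇒ p(1) = (1-p)(1) ⇒ p = 1/2

P1 mixes 1/2 on A; P2 mixes 5/6 on P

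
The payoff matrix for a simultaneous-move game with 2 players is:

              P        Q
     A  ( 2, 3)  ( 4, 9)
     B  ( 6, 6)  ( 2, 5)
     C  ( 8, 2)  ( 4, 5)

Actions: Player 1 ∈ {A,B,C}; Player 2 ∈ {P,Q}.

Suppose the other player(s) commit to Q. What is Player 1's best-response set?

BR_1 = {A,C}

u_1(A vs Q) = 4
u_1(B vs Q) = 2
u_1(C vs Q) = 4
max payoff 4 at {A,C}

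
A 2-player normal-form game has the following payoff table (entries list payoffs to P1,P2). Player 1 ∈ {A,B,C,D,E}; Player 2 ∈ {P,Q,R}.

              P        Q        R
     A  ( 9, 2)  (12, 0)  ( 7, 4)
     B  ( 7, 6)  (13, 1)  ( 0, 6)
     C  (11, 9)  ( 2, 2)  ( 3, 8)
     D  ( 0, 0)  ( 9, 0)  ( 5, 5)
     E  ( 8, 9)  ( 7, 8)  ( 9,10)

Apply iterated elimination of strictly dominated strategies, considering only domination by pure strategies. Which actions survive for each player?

P1 drop D (A beats it: P:9>0 Q:12>9 R:7>5)
P2 drop Q (P beats it: A:2>0 B:6>1 C:9>2 E:9>8)
P1 drop B (A beats it: P:9>7 R:7>0)
P1→{A,C,E} P2→{P,R}

Survivors P1:{A,C,E} P2:{P,R}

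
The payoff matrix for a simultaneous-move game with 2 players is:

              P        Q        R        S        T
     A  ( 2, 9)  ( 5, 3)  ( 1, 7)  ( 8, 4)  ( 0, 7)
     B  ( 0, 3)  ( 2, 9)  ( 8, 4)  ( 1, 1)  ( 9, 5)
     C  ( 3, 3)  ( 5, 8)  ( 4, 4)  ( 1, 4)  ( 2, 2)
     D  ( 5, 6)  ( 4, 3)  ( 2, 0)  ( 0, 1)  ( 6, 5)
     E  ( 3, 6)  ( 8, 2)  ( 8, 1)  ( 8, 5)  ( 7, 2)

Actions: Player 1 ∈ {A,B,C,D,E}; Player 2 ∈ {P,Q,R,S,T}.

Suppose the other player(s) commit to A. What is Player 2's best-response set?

u_2(P vs A) = 9
u_2(Q vs A) = 3
u_2(R vs A) = 7
u_2(S vs A) = 4
u_2(T vs A) = 7
max payoff 9 at {P}

BR_2 = {P}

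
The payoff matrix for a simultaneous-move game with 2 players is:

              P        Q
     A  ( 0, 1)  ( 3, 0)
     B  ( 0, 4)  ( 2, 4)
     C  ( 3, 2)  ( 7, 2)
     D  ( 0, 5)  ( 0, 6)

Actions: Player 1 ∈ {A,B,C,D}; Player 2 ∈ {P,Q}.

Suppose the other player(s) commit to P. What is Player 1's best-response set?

argmax u_1 = {C}

u_1(A vs P) = 0
u_1(B vs P) = 0
u_1(C vs P) = 3
u_1(D vs P) = 0
max payoff 3 at {C}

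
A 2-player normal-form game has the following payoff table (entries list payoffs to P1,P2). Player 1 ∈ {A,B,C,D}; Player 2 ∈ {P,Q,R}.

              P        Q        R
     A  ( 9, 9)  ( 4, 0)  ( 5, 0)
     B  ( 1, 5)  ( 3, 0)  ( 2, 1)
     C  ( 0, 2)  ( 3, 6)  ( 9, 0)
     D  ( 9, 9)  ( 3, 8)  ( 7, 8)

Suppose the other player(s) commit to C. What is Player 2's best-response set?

u_2(P vs C) = 2
u_2(Q vs C) = 6
u_2(R vs C) = 0
max payoff 6 at {Q}

P2 best: {Q}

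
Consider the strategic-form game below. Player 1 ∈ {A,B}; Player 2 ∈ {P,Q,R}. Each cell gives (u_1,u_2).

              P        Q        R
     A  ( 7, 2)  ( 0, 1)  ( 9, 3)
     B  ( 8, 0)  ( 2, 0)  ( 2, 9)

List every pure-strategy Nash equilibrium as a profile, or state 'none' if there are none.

(A,P): not NE [P1→B gives 8>7; P2→R gives 3>2]
(A,Q): not NE [P1→B gives 2>0; P2→R gives 3>1]
(A,R): NE
(B,P): not NE [P2→R gives 9>0]
(B,Q): not NE [P2→R gives 9>0]
(B,R): not NE [P1→A gives 9>2]

NE set: (A,R)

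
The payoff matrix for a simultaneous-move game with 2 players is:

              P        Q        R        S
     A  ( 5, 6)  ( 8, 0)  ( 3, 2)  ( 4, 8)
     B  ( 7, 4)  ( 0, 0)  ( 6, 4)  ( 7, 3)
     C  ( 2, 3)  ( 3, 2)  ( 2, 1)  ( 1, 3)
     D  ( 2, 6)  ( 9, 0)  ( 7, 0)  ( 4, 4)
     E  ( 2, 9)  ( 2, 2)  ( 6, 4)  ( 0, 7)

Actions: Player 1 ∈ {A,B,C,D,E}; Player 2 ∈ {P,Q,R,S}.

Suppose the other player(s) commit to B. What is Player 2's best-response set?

u_2(P vs B) = 4
u_2(Q vs B) = 0
u_2(R vs B) = 4
u_2(S vs B) = 3
max payoff 4 at {P,R}

BR_2 = {P,R}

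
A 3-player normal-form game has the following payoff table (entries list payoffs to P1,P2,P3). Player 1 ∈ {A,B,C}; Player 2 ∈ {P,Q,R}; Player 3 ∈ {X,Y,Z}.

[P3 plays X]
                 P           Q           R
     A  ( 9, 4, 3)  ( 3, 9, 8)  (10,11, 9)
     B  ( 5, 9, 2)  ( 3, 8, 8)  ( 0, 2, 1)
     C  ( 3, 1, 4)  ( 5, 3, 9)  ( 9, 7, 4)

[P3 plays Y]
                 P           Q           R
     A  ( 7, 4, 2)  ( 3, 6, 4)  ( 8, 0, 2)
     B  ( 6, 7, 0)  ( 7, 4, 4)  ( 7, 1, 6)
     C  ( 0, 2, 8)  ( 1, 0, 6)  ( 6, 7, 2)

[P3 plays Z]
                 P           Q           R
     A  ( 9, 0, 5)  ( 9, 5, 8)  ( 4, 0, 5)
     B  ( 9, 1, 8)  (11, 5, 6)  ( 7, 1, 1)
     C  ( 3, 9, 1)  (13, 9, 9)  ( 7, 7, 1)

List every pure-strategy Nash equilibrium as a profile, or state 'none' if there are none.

Nash profiles: (A,R,X), (C,Q,Z)

(A,P,X): not NE [P2→R gives 11>4; P3→Z gives 5>3]
(A,P,Y): not NE [P2→Q gives 6>4; P3→Z gives 5>2]
(A,P,Z): not NE [P2→Q gives 5>0]
(A,Q,X): not NE [P1→C gives 5>3; P2→R gives 11>9]
(A,Q,Y): not NE [P1→B gives 7>3; P3→Z gives 8>4]
(A,Q,Z): not NE [P1→C gives 13>9]
(A,R,X): NE
(A,R,Y): not NE [P2→Q gives 6>0; P3→X gives 9>2]
(A,R,Z): not NE [P1→C gives 7>4; P2→Q gives 5>0; P3→X gives 9>5]
(B,P,X): not NE [P1→A gives 9>5; P3→Z gives 8>2]
(B,P,Y): not NE [P1→A gives 7>6; P3→Z gives 8>0]
(B,P,Z): not NE [P2→Q gives 5>1]
(B,Q,X): not NE [P1→C gives 5>3; P2→P gives 9>8]
(B,Q,Y): not NE [P2→P gives 7>4; P3→X gives 8>4]
(B,Q,Z): not NE [P1→C gives 13>11; P3→X gives 8>6]
(B,R,X): not NE [P1→A gives 10>0; P2→P gives 9>2; P3→Y gives 6>1]
(B,R,Y): not NE [P1→A gives 8>7; P2→P gives 7>1]
(B,R,Z): not NE [P2→Q gives 5>1; P3→Y gives 6>1]
(C,P,X): not NE [P1→A gives 9>3; P2→R gives 7>1; P3→Y gives 8>4]
(C,P,Y): not NE [P1→A gives 7>0; P2→R gives 7>2]
(C,P,Z): not NE [P1→B gives 9>3; P3→Y gives 8>1]
(C,Q,X): not NE [P2→R gives 7>3]
(C,Q,Y): not NE [P1→B gives 7>1; P2→R gives 7>0; P3→Z gives 9>6]
(C,Q,Z): NE
(C,R,X): not NE [P1→A gives 10>9]
(C,R,Y): not NE [P1→A gives 8>6; P3→X gives 4>2]
(C,R,Z): not NE [P2→Q gives 9>7; P3→X gives 4>1]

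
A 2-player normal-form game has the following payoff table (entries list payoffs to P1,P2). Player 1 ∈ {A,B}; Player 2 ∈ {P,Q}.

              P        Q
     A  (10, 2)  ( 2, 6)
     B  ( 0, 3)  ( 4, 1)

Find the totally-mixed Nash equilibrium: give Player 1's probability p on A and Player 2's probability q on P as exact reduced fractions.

P1 indiff ⇒ q·10+(1-q)·2 = q·0+(1-q)·4 ⇒ q(10) = (1-q)(2) ⇒ q = 1/6
P2 indiff ⇒ p·2+(1-p)·3 = p·6+(1-p)·1 ⇒ p(-4) = (1-p)(-2) ⇒ p = 1/3

P1 mixes 1/3 on A; P2 mixes 1/6 on P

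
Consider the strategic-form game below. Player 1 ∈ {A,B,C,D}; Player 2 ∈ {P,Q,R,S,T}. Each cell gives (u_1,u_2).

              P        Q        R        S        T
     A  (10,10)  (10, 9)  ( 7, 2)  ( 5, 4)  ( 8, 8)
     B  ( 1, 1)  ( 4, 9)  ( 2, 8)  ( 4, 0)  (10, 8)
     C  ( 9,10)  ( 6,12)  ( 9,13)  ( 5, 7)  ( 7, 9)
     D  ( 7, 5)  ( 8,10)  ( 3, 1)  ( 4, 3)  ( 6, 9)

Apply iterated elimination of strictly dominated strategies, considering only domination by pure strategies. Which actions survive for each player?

P1 drop D (A beats it: P:10>7 Q:10>8 R:7>3 S:5>4 T:8>6)
P2 drop S (P beats it: A:10>4 B:1>0 C:10>7)
P2 drop T (Q beats it: A:9>8 B:9>8 C:12>9)
P1 drop B (A beats it: P:10>1 Q:10>4 R:7>2)
P1→{A,C} P2→{P,Q,R}

Survivors P1:{A,C} P2:{P,Q,R}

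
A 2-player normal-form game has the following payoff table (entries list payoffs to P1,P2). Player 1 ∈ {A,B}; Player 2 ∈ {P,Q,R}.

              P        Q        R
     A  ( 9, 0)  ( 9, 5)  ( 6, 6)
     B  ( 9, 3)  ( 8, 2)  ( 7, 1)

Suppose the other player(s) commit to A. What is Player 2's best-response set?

P2 best: {R}

u_2(P vs A) = 0
u_2(Q vs A) = 5
u_2(R vs A) = 6
max payoff 6 at {R}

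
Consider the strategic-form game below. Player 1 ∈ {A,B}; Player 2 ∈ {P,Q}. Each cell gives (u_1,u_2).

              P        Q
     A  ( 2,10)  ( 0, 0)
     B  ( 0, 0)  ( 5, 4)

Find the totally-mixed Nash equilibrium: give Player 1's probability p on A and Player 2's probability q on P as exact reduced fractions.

P1 indiff ⇒ q·2+(1-q)·0 = q·0+(1-q)·5 ⇒ q(2) = (1-q)(5) ⇒ q = 5/7
P2 indiff ⇒ p·10+(1-p)·0 = p·0+(1-p)·4 ⇒ p(10) = (1-p)(4) ⇒ p = 2/7

(p,q) = (2/7, 5/7)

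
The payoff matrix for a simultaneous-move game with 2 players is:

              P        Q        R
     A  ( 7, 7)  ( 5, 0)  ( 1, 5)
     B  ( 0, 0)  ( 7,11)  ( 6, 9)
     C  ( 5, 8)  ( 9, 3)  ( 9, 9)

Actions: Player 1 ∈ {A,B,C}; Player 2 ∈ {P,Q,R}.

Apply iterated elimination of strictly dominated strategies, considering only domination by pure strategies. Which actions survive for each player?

P1 drop B (C beats it: P:5>0 Q:9>7 R:9>6)
P2 drop Q (P beats it: A:7>0 C:8>3)
P1→{A,C} P2→{P,R}

Remaining: P1:{A,C} P2:{P,R}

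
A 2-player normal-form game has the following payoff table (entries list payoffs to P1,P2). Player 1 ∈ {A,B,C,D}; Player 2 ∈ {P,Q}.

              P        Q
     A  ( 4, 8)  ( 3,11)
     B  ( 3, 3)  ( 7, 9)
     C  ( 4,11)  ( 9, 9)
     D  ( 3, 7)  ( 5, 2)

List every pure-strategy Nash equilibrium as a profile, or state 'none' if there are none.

(A,P): not NE [P2→Q gives 11>8]
(A,Q): not NE [P1→C gives 9>3]
(B,P): not NE [P1→C gives 4>3; P2→Q gives 9>3]
(B,Q): not NE [P1→C gives 9>7]
(C,P): NE
(C,Q): not NE [P2→P gives 11>9]
(D,P): not NE [P1→C gives 4>3]
(D,Q): not NE [P1→C gives 9>5; P2→P gives 7>2]

PSNE = {(C,P)}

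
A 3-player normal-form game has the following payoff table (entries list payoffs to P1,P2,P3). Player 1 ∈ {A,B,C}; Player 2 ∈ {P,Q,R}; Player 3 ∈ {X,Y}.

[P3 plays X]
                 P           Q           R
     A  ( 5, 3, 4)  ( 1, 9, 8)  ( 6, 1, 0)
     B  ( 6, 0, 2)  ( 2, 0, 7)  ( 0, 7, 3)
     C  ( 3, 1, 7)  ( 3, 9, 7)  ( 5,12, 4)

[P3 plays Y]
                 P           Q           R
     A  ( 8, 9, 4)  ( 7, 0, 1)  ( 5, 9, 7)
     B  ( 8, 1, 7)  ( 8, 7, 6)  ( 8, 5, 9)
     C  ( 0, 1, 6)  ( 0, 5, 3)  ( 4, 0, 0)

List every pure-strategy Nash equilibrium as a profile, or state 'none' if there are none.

(A,P,X): not NE [P1→B gives 6>5; P2→Q gives 9>3]
(A,P,Y): NE
(A,Q,X): not NE [P1→C gives 3>1]
(A,Q,Y): not NE [P1→B gives 8>7; P2→R gives 9>0; P3→X gives 8>1]
(A,R,X): not NE [P2→Q gives 9>1; P3→Y gives 7>0]
(A,R,Y): not NE [P1→B gives 8>5]
(B,P,X): not NE [P2→R gives 7>0; P3→Y gives 7>2]
(B,P,Y): not NE [P2→Q gives 7>1]
(B,Q,X): not NE [P1→C gives 3>2; P2→R gives 7>0]
(B,Q,Y): not NE [P3→X gives 7>6]
(B,R,X): not NE [P1→A gives 6>0; P3→Y gives 9>3]
(B,R,Y): not NE [P2→Q gives 7>5]
(C,P,X): not NE [P1→B gives 6>3; P2→R gives 12>1]
(C,P,Y): not NE [P1→B gives 8>0; P2→Q gives 5>1; P3→X gives 7>6]
(C,Q,X): not NE [P2→R gives 12>9]
(C,Q,Y): not NE [P1→B gives 8>0; P3→X gives 7>3]
(C,R,X): not NE [P1→A gives 6>5]
(C,R,Y): not NE [P1→B gives 8>4; P2→Q gives 5>0; P3→X gives 4>0]

NE set: (A,P,Y)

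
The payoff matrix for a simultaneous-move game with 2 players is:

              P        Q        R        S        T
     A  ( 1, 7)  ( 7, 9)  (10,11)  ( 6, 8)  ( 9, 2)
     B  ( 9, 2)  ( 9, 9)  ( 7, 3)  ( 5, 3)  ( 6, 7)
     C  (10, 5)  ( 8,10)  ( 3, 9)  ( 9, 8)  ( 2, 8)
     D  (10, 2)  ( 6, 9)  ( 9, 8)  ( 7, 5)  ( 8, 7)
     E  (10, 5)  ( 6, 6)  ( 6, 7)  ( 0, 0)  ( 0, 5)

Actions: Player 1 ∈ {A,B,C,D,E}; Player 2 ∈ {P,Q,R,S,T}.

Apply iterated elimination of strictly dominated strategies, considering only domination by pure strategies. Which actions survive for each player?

IESDS → P1:{A,B} P2:{Q,R}

P2 drop P (Q beats it: A:9>7 B:9>2 C:10>5 D:9>2 E:6>5)
P1 drop E (A beats it: Q:7>6 R:10>6 S:6>0 T:9>0)
P2 drop S (Q beats it: A:9>8 B:9>3 C:10>8 D:9>5)
P1 drop C (B beats it: Q:9>8 R:7>3 T:6>2)
P1 drop D (A beats it: Q:7>6 R:10>9 T:9>8)
P2 drop T (Q beats it: A:9>2 B:9>7)
P1→{A,B} P2→{Q,R}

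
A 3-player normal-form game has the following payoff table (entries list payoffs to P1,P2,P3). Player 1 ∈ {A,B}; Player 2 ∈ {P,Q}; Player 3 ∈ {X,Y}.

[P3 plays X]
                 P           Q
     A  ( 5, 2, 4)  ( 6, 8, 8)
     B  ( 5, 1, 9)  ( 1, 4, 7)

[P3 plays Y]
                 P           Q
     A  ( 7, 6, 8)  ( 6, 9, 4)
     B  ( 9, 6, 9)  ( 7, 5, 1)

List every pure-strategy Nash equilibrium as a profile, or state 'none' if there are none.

PSNE = {(A,Q,X), (B,P,Y)}

(A,P,X): not NE [P2→Q gives 8>2; P3→Y gives 8>4]
(A,P,Y): not NE [P1→B gives 9>7; P2→Q gives 9>6]
(A,Q,X): NE
(A,Q,Y): not NE [P1→B gives 7>6; P3→X gives 8>4]
(B,P,X): not NE [P2→Q gives 4>1]
(B,P,Y): NE
(B,Q,X): not NE [P1→A gives 6>1]
(B,Q,Y): not NE [P2→P gives 6>5; P3→X gives 7>1]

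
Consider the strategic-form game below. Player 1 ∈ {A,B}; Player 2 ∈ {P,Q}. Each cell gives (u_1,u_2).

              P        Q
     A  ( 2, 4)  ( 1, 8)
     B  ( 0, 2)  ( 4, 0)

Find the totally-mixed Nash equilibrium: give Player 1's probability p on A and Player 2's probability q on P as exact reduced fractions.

(p,q) = (1/3, 3/5)

P1 indiff ⇒ q·2+(1-q)·1 = q·0+(1-q)·4 ⇒ q(2) = (1-q)(3) ⇒ q = 3/5
P2 indiff ⇒ p·4+(1-p)·2 = p·8+(1-p)·0 ⇒ p(-4) = (1-p)(-2) ⇒ p = 1/3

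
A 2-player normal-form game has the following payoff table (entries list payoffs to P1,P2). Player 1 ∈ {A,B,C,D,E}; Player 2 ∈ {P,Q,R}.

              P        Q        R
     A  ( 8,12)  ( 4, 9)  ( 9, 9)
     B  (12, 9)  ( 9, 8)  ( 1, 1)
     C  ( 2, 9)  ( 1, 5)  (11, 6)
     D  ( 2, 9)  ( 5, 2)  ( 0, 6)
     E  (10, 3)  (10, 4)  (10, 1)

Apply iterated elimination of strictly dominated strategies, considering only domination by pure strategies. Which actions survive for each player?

Remaining: P1:{B,E} P2:{P,Q}

P1 drop A (E beats it: P:10>8 Q:10>4 R:10>9)
P1 drop D (B beats it: P:12>2 Q:9>5 R:1>0)
P2 drop R (P beats it: B:9>1 C:9>6 E:3>1)
P1 drop C (B beats it: P:12>2 Q:9>1)
P1→{B,E} P2→{P,Q}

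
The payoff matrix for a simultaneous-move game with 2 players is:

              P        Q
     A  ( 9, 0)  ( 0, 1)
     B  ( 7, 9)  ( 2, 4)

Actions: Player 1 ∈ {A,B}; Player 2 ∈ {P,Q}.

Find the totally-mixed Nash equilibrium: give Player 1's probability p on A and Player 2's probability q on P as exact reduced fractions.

P1 indiff ⇒ q·9+(1-q)·0 = q·7+(1-q)·2 ⇒ q(2) = (1-q)(2) ⇒ q = 1/2
P2 indiff ⇒ p·0+(1-p)·9 = p·1+(1-p)·4 ⇒ p(-1) = (1-p)(-5) ⇒ p = 5/6

(p,q) = (5/6, 1/2)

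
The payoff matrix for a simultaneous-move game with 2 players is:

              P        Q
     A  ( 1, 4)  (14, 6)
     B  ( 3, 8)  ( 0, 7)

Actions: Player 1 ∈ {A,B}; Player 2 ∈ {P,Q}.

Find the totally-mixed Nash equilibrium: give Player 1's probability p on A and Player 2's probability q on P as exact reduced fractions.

p=1/3, q=7/8

P1 indiff ⇒ q·1+(1-q)·14 = q·3+(1-q)·0 ⇒ q(-2) = (1-q)(-14) ⇒ q = 7/8
P2 indiff ⇒ p·4+(1-p)·8 = p·6+(1-p)·7 ⇒ p(-2) = (1-p)(-1) ⇒ p = 1/3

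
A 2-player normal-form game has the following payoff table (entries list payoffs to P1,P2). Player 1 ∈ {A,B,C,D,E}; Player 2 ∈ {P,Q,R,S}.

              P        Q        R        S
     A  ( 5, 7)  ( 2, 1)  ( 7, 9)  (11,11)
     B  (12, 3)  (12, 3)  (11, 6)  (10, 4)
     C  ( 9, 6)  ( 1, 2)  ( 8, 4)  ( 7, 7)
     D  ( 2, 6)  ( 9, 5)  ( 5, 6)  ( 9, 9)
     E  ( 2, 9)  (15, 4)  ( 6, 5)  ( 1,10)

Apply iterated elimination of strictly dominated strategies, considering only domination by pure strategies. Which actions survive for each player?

P1 drop C (B beats it: P:12>9 Q:12>1 R:11>8 S:10>7)
P1 drop D (B beats it: P:12>2 Q:12>9 R:11>5 S:10>9)
P2 drop P (S beats it: A:11>7 B:4>3 E:10>9)
P2 drop Q (R beats it: A:9>1 B:6>3 E:5>4)
P1 drop E (A beats it: R:7>6 S:11>1)
P1→{A,B} P2→{R,S}

Remaining: P1:{A,B} P2:{R,S}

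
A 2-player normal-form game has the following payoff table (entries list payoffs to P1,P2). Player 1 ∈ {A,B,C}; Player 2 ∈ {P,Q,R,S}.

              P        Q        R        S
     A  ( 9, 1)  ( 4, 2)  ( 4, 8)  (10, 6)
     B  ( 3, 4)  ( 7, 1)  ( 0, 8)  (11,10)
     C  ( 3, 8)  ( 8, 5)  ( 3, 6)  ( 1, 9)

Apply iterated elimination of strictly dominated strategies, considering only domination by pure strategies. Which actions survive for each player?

IESDS → P1:{A,B} P2:{R,S}

P2 drop P (S beats it: A:6>1 B:10>4 C:9>8)
P2 drop Q (R beats it: A:8>2 B:8>1 C:6>5)
P1 drop C (A beats it: R:4>3 S:10>1)
P1→{A,B} P2→{R,S}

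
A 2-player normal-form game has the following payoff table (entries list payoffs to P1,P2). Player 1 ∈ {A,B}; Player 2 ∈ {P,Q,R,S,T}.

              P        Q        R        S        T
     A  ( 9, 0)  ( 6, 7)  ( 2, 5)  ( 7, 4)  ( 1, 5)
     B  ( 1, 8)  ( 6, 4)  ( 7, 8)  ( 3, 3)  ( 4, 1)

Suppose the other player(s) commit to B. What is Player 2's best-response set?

P2 best: {P,R}

u_2(P vs B) = 8
u_2(Q vs B) = 4
u_2(R vs B) = 8
u_2(S vs B) = 3
u_2(T vs B) = 1
max payoff 8 at {P,R}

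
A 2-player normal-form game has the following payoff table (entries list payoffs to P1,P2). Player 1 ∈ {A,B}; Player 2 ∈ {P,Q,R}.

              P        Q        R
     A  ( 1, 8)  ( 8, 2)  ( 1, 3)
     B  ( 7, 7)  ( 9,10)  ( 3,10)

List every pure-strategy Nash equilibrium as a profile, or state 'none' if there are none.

PSNE = {(B,Q), (B,R)}

(A,P): not NE [P1→B gives 7>1]
(A,Q): not NE [P1→B gives 9>8; P2→P gives 8>2]
(A,R): not NE [P1→B gives 3>1; P2→P gives 8>3]
(B,P): not NE [P2→R gives 10>7]
(B,Q): NE
(B,R): NE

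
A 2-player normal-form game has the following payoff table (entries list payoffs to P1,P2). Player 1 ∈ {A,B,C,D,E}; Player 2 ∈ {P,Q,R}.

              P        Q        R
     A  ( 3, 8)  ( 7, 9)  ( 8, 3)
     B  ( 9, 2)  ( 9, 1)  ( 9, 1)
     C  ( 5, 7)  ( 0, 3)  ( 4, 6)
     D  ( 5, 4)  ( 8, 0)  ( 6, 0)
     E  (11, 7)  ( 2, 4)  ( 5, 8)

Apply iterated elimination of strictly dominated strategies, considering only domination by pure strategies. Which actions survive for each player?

Survivors P1:{B,E} P2:{P,R}

P1 drop A (B beats it: P:9>3 Q:9>7 R:9>8)
P1 drop C (B beats it: P:9>5 Q:9>0 R:9>4)
P1 drop D (B beats it: P:9>5 Q:9>8 R:9>6)
P2 drop Q (P beats it: B:2>1 E:7>4)
P1→{B,E} P2→{P,R}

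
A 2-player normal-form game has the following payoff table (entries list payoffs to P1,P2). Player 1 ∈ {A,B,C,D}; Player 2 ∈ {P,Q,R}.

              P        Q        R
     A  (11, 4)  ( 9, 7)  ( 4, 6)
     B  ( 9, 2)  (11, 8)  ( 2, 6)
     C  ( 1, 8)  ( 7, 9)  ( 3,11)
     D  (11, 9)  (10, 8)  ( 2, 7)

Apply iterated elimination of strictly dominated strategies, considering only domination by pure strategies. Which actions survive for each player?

P1 drop C (A beats it: P:11>1 Q:9>7 R:4>3)
P2 drop R (Q beats it: A:7>6 B:8>6 D:8>7)
P1→{A,B,D} P2→{P,Q}

IESDS → P1:{A,B,D} P2:{P,Q}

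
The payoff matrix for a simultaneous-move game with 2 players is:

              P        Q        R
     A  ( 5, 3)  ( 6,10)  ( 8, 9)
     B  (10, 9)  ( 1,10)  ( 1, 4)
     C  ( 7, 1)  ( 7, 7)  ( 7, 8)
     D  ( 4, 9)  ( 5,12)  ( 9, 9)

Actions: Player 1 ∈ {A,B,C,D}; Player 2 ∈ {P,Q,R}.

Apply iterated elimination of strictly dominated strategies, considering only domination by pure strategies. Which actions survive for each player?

Remaining: P1:{A,C,D} P2:{Q,R}

P2 drop P (Q beats it: A:10>3 B:10>9 C:7>1 D:12>9)
P1 drop B (A beats it: Q:6>1 R:8>1)
P1→{A,C,D} P2→{Q,R}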